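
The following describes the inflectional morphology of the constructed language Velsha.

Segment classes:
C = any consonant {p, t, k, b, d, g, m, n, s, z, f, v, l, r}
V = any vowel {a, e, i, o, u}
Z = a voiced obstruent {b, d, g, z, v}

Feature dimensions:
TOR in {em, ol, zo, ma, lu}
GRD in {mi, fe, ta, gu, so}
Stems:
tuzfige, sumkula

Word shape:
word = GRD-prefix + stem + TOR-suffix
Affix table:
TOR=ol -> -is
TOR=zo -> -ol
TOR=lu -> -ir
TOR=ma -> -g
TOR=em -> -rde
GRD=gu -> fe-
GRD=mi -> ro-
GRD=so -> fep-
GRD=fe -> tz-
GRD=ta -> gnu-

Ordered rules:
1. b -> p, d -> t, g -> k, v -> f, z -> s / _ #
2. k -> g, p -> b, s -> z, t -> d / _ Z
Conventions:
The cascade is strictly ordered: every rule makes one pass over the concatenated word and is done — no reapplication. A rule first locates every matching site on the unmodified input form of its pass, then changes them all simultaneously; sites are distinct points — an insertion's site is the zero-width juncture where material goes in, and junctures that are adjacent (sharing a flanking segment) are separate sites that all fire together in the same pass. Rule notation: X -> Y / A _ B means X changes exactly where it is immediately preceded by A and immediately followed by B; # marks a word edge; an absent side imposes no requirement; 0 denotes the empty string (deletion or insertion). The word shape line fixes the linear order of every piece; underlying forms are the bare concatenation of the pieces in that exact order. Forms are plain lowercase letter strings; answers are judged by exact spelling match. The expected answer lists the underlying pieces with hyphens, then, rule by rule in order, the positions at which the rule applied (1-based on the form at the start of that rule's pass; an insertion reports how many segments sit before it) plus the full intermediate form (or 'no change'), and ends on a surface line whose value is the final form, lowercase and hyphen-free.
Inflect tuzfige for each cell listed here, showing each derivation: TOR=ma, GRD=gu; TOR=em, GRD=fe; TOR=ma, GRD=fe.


cell TOR=ma, GRD=gu:
underlying: fe-tuzfige-g
1. b -> p, d -> t, g -> k, v -> f, z -> s / _ #: fires at position(s) 10: fetuzfigek
2. k -> g, p -> b, s -> z, t -> d / _ Z: no change
surface: fetuzfigek

cell TOR=em, GRD=fe:
underlying: tz-tuzfige-rde
1. b -> p, d -> t, g -> k, v -> f, z -> s / _ #: no change
2. k -> g, p -> b, s -> z, t -> d / _ Z: fires at position(s) 1: dztuzfigerde
surface: dztuzfigerde

cell TOR=ma, GRD=fe:
underlying: tz-tuzfige-g
1. b -> p, d -> t, g -> k, v -> f, z -> s / _ #: fires at position(s) 10: tztuzfigek
2. k -> g, p -> b, s -> z, t -> d / _ Z: fires at position(s) 1: dztuzfigek
surface: dztuzfigek


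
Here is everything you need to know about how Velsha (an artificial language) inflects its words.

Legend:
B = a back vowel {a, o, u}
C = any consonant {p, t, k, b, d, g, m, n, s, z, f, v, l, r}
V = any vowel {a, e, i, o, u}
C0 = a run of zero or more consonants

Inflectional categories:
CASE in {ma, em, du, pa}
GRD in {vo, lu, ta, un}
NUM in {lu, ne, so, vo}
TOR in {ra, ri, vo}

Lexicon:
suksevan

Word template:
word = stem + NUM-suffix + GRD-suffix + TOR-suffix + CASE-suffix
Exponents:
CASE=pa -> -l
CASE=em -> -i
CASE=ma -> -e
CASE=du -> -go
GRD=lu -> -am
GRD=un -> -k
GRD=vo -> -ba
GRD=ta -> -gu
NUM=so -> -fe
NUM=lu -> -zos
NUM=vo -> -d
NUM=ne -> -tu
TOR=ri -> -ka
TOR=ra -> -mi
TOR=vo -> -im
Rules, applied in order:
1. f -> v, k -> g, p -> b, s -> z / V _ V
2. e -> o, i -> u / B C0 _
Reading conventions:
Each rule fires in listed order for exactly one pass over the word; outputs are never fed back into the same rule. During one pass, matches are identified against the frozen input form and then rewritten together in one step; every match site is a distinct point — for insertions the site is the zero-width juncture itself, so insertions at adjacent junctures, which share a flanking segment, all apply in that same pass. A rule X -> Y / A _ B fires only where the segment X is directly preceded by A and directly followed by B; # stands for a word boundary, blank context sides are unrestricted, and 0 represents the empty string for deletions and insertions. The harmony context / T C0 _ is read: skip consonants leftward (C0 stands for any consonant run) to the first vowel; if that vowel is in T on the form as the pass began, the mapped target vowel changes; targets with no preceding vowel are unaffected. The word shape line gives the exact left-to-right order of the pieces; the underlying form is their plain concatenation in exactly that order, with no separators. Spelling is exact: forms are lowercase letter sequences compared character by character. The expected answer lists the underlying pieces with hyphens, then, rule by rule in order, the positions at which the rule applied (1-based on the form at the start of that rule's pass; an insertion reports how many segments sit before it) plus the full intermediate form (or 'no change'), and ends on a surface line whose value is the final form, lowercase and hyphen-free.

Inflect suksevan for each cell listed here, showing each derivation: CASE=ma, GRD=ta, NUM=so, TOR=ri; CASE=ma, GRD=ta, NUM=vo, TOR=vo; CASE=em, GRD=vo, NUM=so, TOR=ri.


cell CASE=ma, GRD=ta, NUM=so, TOR=ri:
underlying: suksevan-fe-gu-ka-e
1. f -> v, k -> g, p -> b, s -> z / V _ V: fires at position(s) 13: suksevanfegugae
2. e -> o, i -> u / B C0 _: fires at position(s) 5, 10, 15: suksovanfogugao
surface: suksovanfogugao

cell CASE=ma, GRD=ta, NUM=vo, TOR=vo:
underlying: suksevan-d-gu-im-e
1. f -> v, k -> g, p -> b, s -> z / V _ V: no change
2. e -> o, i -> u / B C0 _: fires at position(s) 5, 12: suksovandguume
surface: suksovandguume

cell CASE=em, GRD=vo, NUM=so, TOR=ri:
underlying: suksevan-fe-ba-ka-i
1. f -> v, k -> g, p -> b, s -> z / V _ V: fires at position(s) 13: suksevanfebagai
2. e -> o, i -> u / B C0 _: fires at position(s) 5, 10, 15: suksovanfobagau
surface: suksovanfobagau


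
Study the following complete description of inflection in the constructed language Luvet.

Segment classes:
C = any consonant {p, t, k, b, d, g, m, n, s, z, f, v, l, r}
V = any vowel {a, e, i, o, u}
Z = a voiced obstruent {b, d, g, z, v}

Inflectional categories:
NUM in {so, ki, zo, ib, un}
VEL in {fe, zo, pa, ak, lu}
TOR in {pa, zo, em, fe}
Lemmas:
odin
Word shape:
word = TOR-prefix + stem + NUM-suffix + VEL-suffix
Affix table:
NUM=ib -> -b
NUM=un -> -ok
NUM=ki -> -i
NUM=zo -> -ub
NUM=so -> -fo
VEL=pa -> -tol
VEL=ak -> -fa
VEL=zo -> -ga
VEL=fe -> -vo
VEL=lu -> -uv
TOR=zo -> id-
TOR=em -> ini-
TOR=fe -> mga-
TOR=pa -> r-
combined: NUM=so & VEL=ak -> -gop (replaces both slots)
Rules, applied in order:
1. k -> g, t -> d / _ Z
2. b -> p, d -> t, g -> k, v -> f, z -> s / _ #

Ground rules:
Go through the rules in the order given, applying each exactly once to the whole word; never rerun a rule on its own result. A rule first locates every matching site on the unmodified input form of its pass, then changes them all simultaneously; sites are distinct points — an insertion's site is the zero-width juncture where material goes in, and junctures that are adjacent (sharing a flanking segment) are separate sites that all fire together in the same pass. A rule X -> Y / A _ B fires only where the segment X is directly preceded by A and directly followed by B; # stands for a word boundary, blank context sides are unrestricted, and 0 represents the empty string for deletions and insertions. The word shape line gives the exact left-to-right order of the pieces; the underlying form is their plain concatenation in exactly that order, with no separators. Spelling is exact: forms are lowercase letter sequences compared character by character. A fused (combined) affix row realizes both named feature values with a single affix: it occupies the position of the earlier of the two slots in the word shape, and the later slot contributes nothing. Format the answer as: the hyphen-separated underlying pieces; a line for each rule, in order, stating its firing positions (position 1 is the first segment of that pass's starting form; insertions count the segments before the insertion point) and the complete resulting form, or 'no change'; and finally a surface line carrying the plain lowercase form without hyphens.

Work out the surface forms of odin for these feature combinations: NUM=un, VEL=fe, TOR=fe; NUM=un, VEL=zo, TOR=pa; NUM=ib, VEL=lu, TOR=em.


cell NUM=un, VEL=fe, TOR=fe:
underlying: mga-odin-ok-vo
1. k -> g, t -> d / _ Z: fires at position(s) 9: mgaodinogvo
2. b -> p, d -> t, g -> k, v -> f, z -> s / _ #: no change
surface: mgaodinogvo

cell NUM=un, VEL=zo, TOR=pa:
underlying: r-odin-ok-ga
1. k -> g, t -> d / _ Z: fires at position(s) 7: rodinogga
2. b -> p, d -> t, g -> k, v -> f, z -> s / _ #: no change
surface: rodinogga

cell NUM=ib, VEL=lu, TOR=em:
underlying: ini-odin-b-uv
1. k -> g, t -> d / _ Z: no change
2. b -> p, d -> t, g -> k, v -> f, z -> s / _ #: fires at position(s) 10: iniodinbuf
surface: iniodinbuf


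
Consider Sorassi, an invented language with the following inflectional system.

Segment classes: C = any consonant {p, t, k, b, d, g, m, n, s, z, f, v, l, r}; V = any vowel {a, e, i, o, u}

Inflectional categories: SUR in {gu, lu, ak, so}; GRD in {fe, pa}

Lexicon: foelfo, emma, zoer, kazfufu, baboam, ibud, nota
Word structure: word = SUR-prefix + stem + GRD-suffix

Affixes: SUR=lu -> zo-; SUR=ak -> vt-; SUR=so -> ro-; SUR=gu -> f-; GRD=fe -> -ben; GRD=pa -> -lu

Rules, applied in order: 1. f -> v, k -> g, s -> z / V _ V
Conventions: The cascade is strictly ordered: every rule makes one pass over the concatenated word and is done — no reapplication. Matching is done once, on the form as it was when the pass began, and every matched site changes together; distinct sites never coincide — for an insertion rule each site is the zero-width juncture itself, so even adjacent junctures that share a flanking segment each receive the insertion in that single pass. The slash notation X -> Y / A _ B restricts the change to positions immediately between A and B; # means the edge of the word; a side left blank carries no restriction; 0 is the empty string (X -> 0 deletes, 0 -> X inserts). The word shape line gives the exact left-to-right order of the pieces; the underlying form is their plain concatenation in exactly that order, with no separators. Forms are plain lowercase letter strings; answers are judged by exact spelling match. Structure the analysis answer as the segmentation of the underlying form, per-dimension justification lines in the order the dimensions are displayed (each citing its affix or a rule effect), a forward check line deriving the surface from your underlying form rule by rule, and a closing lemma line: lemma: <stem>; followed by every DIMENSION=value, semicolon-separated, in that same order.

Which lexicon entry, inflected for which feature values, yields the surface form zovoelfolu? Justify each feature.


underlying: zo-foelfo-lu
SUR=lu - signalled by the affix zo-
GRD=pa - signalled by the affix -lu
check: zofoelfolu -> zovoelfolu
lemma: foelfo; SUR=lu; GRD=pa


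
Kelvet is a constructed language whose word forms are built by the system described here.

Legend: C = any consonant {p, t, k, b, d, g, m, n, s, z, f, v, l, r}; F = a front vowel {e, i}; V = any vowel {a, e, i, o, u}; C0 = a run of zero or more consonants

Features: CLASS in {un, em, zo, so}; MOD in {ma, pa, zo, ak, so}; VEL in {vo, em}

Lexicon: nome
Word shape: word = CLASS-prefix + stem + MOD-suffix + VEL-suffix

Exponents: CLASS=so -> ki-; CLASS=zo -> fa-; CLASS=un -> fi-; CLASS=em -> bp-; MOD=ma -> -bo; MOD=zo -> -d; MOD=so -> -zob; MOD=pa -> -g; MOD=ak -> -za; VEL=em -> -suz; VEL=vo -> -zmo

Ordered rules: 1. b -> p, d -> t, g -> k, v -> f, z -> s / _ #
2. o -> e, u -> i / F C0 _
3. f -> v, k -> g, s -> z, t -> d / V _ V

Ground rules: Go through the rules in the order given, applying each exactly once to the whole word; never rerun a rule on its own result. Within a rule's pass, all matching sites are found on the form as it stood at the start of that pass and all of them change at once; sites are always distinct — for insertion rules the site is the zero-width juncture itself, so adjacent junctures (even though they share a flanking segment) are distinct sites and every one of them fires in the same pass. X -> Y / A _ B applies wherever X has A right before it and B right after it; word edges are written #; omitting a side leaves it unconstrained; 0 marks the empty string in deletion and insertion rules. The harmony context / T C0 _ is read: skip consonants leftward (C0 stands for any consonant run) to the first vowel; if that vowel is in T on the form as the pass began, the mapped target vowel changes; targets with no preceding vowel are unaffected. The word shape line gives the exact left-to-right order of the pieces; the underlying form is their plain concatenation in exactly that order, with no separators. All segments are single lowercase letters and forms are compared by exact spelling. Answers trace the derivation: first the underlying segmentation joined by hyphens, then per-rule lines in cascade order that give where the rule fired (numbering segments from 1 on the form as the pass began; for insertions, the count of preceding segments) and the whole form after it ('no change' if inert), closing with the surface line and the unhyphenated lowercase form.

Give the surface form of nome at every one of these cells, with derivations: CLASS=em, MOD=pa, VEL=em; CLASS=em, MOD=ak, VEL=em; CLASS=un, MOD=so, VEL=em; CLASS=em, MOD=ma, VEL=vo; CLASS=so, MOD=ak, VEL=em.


cell CLASS=em, MOD=pa, VEL=em:
underlying: bp-nome-g-suz
1. b -> p, d -> t, g -> k, v -> f, z -> s / _ #: fires at position(s) 10: bpnomegsus
2. o -> e, u -> i / F C0 _: fires at position(s) 9: bpnomegsis
3. f -> v, k -> g, s -> z, t -> d / V _ V: no change
surface: bpnomegsis

cell CLASS=em, MOD=ak, VEL=em:
underlying: bp-nome-za-suz
1. b -> p, d -> t, g -> k, v -> f, z -> s / _ #: fires at position(s) 11: bpnomezasus
2. o -> e, u -> i / F C0 _: no change
3. f -> v, k -> g, s -> z, t -> d / V _ V: fires at position(s) 9: bpnomezazus
surface: bpnomezazus

cell CLASS=un, MOD=so, VEL=em:
underlying: fi-nome-zob-suz
1. b -> p, d -> t, g -> k, v -> f, z -> s / _ #: fires at position(s) 12: finomezobsus
2. o -> e, u -> i / F C0 _: fires at position(s) 4, 8: finemezebsus
3. f -> v, k -> g, s -> z, t -> d / V _ V: no change
surface: finemezebsus

cell CLASS=em, MOD=ma, VEL=vo:
underlying: bp-nome-bo-zmo
1. b -> p, d -> t, g -> k, v -> f, z -> s / _ #: no change
2. o -> e, u -> i / F C0 _: fires at position(s) 8: bpnomebezmo
3. f -> v, k -> g, s -> z, t -> d / V _ V: no change
surface: bpnomebezmo

cell CLASS=so, MOD=ak, VEL=em:
underlying: ki-nome-za-suz
1. b -> p, d -> t, g -> k, v -> f, z -> s / _ #: fires at position(s) 11: kinomezasus
2. o -> e, u -> i / F C0 _: fires at position(s) 4: kinemezasus
3. f -> v, k -> g, s -> z, t -> d / V _ V: fires at position(s) 9: kinemezazus
surface: kinemezazus


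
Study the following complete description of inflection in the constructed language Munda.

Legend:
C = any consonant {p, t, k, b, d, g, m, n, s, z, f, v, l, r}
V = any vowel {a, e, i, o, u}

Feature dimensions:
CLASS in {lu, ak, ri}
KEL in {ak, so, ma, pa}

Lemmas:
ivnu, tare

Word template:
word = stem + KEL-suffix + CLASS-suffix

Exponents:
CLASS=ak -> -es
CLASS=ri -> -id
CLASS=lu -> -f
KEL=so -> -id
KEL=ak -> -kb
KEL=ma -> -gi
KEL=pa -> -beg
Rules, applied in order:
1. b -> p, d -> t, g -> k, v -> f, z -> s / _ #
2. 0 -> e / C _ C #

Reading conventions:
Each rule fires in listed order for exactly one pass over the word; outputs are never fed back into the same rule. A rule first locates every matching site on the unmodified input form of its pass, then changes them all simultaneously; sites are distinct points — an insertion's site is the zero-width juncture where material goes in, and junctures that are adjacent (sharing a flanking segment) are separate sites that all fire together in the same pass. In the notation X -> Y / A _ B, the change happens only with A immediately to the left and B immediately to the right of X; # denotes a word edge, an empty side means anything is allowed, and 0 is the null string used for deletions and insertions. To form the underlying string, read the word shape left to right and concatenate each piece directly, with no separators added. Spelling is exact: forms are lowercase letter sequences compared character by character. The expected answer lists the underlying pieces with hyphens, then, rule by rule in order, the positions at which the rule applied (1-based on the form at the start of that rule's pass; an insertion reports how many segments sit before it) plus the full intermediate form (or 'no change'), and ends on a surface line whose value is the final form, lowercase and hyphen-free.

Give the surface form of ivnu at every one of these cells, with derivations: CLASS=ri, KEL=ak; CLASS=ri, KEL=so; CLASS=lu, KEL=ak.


cell CLASS=ri, KEL=ak:
underlying: ivnu-kb-id
1. b -> p, d -> t, g -> k, v -> f, z -> s / _ #: fires at position(s) 8: ivnukbit
2. 0 -> e / C _ C #: no change
surface: ivnukbit

cell CLASS=ri, KEL=so:
underlying: ivnu-id-id
1. b -> p, d -> t, g -> k, v -> f, z -> s / _ #: fires at position(s) 8: ivnuidit
2. 0 -> e / C _ C #: no change
surface: ivnuidit

cell CLASS=lu, KEL=ak:
underlying: ivnu-kb-f
1. b -> p, d -> t, g -> k, v -> f, z -> s / _ #: no change
2. 0 -> e / C _ C #: inserts after position(s) 6: ivnukbef
surface: ivnukbef


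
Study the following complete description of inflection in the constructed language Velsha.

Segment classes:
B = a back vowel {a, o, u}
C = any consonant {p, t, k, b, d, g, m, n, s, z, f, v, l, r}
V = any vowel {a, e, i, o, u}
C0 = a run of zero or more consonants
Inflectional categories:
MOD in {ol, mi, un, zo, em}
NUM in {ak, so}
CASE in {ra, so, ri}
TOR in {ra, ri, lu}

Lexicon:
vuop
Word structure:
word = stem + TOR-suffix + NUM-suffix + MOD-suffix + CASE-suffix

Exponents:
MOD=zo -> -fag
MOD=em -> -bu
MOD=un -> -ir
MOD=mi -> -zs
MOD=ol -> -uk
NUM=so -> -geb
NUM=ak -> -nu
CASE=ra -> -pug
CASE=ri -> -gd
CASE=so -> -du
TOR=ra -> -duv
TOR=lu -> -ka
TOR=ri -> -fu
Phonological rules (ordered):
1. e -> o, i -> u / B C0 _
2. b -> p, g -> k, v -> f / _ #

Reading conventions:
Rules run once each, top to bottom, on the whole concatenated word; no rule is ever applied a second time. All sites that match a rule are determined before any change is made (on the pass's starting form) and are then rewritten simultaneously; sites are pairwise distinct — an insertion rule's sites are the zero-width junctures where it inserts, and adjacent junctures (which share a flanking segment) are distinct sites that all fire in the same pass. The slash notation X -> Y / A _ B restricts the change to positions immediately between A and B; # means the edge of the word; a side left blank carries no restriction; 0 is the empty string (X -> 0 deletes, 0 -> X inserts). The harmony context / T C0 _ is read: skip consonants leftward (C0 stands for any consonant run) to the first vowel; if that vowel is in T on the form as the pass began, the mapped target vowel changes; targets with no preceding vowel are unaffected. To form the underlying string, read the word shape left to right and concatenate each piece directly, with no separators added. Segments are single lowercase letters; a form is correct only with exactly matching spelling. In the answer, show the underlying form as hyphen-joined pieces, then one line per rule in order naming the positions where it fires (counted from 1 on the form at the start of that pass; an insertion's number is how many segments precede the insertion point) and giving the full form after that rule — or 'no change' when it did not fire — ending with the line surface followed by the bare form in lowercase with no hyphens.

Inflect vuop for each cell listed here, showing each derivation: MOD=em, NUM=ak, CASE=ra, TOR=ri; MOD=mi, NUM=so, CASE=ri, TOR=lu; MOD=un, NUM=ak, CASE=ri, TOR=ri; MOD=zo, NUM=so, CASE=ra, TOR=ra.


cell MOD=em, NUM=ak, CASE=ra, TOR=ri:
underlying: vuop-fu-nu-bu-pug
1. e -> o, i -> u / B C0 _: no change
2. b -> p, g -> k, v -> f / _ #: fires at position(s) 13: vuopfunubupuk
surface: vuopfunubupuk

cell MOD=mi, NUM=so, CASE=ri, TOR=lu:
underlying: vuop-ka-geb-zs-gd
1. e -> o, i -> u / B C0 _: fires at position(s) 8: vuopkagobzsgd
2. b -> p, g -> k, v -> f / _ #: no change
surface: vuopkagobzsgd

cell MOD=un, NUM=ak, CASE=ri, TOR=ri:
underlying: vuop-fu-nu-ir-gd
1. e -> o, i -> u / B C0 _: fires at position(s) 9: vuopfunuurgd
2. b -> p, g -> k, v -> f / _ #: no change
surface: vuopfunuurgd

cell MOD=zo, NUM=so, CASE=ra, TOR=ra:
underlying: vuop-duv-geb-fag-pug
1. e -> o, i -> u / B C0 _: fires at position(s) 9: vuopduvgobfagpug
2. b -> p, g -> k, v -> f / _ #: fires at position(s) 16: vuopduvgobfagpuk
surface: vuopduvgobfagpuk


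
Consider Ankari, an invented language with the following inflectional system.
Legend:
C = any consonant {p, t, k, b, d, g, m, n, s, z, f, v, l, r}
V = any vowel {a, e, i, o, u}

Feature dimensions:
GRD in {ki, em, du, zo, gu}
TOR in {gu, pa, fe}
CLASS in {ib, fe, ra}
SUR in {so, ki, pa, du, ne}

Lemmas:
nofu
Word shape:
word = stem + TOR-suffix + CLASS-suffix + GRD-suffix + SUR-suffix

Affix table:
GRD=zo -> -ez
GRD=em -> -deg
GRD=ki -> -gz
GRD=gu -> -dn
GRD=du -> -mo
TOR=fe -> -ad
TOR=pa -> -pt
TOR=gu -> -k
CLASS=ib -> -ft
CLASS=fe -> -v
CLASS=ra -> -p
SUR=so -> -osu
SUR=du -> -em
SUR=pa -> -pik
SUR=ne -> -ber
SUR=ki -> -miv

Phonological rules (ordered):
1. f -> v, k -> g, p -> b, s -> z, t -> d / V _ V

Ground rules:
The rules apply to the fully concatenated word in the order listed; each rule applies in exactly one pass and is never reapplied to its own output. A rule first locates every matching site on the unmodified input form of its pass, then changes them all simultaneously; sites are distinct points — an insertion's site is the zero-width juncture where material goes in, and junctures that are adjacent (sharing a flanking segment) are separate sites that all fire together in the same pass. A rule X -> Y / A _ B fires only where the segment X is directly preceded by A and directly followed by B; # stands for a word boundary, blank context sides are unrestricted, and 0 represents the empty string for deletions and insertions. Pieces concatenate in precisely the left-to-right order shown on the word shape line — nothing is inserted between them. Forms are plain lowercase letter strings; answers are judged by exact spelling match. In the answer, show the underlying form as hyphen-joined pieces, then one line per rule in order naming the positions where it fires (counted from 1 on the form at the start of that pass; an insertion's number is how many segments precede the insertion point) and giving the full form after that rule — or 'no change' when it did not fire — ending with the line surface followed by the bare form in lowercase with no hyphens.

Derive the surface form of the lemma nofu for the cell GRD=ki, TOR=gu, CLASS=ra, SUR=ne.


underlying: nofu-k-p-gz-ber
1. f -> v, k -> g, p -> b, s -> z, t -> d / V _ V: fires at position(s) 3: novukpgzber
surface: novukpgzber


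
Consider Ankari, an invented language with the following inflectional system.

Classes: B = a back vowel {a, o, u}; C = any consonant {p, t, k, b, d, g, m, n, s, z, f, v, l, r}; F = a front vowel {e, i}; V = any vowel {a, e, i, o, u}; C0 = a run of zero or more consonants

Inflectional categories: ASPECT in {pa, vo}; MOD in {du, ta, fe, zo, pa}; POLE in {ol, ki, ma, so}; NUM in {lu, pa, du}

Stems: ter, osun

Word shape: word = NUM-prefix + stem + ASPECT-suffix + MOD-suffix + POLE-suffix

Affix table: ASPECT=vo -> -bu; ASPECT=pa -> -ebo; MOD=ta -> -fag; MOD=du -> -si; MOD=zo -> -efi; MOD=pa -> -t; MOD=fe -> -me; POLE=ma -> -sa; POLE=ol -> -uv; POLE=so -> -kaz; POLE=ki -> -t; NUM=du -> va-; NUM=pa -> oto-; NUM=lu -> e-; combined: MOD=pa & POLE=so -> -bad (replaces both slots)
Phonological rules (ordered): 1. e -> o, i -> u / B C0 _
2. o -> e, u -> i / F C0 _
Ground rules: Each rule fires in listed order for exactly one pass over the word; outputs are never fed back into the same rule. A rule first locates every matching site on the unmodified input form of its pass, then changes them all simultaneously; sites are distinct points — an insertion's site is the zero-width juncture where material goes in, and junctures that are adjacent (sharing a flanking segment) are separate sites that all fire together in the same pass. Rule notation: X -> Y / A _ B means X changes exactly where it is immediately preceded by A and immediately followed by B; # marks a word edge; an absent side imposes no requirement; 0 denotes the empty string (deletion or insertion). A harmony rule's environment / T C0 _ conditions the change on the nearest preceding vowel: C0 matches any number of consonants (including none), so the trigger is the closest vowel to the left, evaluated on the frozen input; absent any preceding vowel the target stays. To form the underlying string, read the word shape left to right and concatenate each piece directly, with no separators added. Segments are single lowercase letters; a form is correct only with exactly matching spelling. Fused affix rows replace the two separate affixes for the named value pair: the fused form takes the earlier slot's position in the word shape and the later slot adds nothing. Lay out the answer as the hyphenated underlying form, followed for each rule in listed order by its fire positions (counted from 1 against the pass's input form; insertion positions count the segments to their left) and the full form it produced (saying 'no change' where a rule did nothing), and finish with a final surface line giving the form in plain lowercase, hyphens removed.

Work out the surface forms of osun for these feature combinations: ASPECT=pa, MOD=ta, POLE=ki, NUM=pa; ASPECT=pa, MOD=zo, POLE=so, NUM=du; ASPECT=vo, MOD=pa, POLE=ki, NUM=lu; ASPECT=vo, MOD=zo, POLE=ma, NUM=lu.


cell ASPECT=pa, MOD=ta, POLE=ki, NUM=pa:
underlying: oto-osun-ebo-fag-t
1. e -> o, i -> u / B C0 _: fires at position(s) 8: otoosunobofagt
2. o -> e, u -> i / F C0 _: no change
surface: otoosunobofagt

cell ASPECT=pa, MOD=zo, POLE=so, NUM=du:
underlying: va-osun-ebo-efi-kaz
1. e -> o, i -> u / B C0 _: fires at position(s) 7, 10: vaosunoboofikaz
2. o -> e, u -> i / F C0 _: no change
surface: vaosunoboofikaz

cell ASPECT=vo, MOD=pa, POLE=ki, NUM=lu:
underlying: e-osun-bu-t-t
1. e -> o, i -> u / B C0 _: no change
2. o -> e, u -> i / F C0 _: fires at position(s) 2: eesunbutt
surface: eesunbutt

cell ASPECT=vo, MOD=zo, POLE=ma, NUM=lu:
underlying: e-osun-bu-efi-sa
1. e -> o, i -> u / B C0 _: fires at position(s) 8: eosunbuofisa
2. o -> e, u -> i / F C0 _: fires at position(s) 2: eesunbuofisa
surface: eesunbuofisa


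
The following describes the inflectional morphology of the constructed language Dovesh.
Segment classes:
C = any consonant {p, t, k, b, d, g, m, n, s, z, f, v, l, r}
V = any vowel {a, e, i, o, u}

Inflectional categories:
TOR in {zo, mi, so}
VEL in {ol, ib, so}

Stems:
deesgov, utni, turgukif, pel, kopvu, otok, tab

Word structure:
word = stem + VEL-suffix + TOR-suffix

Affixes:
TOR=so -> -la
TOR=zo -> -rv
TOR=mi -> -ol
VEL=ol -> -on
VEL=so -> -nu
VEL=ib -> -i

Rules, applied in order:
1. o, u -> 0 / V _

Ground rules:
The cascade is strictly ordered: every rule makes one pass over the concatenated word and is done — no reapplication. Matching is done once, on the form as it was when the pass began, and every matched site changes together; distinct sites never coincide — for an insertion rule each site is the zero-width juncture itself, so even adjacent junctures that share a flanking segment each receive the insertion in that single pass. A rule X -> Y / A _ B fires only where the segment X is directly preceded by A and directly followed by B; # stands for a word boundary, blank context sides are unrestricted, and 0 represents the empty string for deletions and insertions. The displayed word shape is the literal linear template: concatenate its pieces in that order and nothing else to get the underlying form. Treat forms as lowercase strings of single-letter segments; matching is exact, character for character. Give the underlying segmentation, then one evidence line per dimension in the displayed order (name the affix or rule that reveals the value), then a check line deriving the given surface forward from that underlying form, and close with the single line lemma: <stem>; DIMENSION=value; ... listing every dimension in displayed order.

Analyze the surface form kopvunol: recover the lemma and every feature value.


underlying: kopvu-on-ol
TOR=mi - signalled by the affix -ol
VEL=ol - signalled by the affix -on
check: kopvuonol -> kopvunol
lemma: kopvu; TOR=mi; VEL=ol


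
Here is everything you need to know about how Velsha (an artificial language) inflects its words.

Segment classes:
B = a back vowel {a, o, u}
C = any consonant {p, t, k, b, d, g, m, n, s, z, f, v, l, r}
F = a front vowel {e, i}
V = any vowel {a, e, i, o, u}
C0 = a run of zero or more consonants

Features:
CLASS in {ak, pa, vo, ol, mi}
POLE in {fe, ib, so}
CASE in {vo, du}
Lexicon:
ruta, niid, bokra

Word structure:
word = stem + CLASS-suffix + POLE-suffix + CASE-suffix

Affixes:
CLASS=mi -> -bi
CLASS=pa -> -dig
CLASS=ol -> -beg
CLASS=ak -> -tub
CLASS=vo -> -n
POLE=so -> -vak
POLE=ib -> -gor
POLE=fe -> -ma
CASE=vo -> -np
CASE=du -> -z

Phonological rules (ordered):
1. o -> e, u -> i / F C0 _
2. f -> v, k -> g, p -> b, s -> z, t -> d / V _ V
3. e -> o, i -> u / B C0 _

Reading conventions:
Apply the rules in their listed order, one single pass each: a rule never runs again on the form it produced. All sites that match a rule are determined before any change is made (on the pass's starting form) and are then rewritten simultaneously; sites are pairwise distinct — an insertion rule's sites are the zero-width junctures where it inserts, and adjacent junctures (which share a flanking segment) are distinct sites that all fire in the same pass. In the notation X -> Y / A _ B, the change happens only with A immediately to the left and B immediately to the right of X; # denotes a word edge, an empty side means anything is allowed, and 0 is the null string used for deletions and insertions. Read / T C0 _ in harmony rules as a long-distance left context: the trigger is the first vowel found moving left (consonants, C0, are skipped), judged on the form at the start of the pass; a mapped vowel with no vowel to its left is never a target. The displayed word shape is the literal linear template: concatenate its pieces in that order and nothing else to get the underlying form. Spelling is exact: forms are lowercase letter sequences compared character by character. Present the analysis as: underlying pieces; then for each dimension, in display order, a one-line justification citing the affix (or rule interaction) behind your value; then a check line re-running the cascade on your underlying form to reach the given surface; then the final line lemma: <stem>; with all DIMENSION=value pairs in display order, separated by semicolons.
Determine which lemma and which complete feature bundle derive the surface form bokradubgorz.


underlying: bokra-tub-gor-z
CLASS=ak - signalled by the affix -tub
POLE=ib - signalled by the affix -gor
CASE=du - signalled by the affix -z
check: bokratubgorz -> bokratubgorz -> bokradubgorz -> bokradubgorz
lemma: bokra; CLASS=ak; POLE=ib; CASE=du


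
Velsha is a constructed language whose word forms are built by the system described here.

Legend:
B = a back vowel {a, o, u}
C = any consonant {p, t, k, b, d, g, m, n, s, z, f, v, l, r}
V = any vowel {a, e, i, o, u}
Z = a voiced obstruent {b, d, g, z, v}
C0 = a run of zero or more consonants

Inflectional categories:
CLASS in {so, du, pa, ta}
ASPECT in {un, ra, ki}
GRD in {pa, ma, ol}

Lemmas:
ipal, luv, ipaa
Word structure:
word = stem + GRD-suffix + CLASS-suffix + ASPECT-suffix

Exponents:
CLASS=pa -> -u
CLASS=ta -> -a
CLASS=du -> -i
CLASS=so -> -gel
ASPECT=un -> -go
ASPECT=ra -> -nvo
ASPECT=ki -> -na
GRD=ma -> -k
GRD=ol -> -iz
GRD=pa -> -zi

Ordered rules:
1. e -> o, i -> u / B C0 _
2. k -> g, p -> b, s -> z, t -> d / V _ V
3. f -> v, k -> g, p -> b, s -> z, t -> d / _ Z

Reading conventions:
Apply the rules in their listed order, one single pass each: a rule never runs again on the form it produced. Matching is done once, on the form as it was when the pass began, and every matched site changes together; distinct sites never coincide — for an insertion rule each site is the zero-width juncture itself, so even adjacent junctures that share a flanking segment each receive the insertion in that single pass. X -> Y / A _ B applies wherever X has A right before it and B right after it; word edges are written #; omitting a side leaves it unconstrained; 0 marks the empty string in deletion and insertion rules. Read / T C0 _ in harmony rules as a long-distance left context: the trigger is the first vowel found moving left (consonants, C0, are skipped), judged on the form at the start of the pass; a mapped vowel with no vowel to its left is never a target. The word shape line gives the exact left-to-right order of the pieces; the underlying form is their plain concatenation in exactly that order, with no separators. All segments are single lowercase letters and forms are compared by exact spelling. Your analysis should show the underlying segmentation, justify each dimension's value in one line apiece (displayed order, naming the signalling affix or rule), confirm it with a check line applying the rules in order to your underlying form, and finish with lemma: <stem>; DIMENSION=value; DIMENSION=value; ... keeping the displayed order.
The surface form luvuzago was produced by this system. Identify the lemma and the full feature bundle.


underlying: luv-iz-a-go
CLASS=ta - signalled by the affix -a
ASPECT=un - signalled by the affix -go
GRD=ol - signalled by the affix -iz
check: luvizago -> luvuzago -> luvuzago -> luvuzago
lemma: luv; CLASS=ta; ASPECT=un; GRD=ol


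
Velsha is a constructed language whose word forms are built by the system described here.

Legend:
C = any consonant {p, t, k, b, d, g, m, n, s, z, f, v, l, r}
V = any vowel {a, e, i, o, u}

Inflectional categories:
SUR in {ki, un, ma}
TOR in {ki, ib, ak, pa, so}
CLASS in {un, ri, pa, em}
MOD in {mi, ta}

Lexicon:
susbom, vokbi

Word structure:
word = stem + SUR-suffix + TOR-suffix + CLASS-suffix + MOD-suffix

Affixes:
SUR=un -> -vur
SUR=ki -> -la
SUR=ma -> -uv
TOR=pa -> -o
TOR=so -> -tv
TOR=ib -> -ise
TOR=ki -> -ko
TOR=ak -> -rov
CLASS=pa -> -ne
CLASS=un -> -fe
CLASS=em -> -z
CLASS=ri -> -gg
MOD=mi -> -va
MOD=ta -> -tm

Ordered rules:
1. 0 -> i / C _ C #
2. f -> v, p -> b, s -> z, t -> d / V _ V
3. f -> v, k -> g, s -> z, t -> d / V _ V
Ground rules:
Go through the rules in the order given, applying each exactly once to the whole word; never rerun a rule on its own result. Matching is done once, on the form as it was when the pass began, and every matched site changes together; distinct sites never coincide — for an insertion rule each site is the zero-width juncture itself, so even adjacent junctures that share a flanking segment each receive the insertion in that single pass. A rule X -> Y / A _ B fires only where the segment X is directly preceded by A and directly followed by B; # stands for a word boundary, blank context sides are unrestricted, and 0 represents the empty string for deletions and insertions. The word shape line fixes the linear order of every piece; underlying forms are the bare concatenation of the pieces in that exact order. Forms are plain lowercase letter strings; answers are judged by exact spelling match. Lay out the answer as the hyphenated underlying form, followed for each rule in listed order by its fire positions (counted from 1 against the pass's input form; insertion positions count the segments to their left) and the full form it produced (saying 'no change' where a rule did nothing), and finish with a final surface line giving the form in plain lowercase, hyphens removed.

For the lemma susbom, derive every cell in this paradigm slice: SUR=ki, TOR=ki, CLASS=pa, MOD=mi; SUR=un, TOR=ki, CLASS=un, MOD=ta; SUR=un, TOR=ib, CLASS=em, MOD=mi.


cell SUR=ki, TOR=ki, CLASS=pa, MOD=mi:
underlying: susbom-la-ko-ne-va
1. 0 -> i / C _ C #: no change
2. f -> v, p -> b, s -> z, t -> d / V _ V: no change
3. f -> v, k -> g, s -> z, t -> d / V _ V: fires at position(s) 9: susbomlagoneva
surface: susbomlagoneva

cell SUR=un, TOR=ki, CLASS=un, MOD=ta:
underlying: susbom-vur-ko-fe-tm
1. 0 -> i / C _ C #: inserts after position(s) 14: susbomvurkofetim
2. f -> v, p -> b, s -> z, t -> d / V _ V: fires at position(s) 12, 14: susbomvurkovedim
3. f -> v, k -> g, s -> z, t -> d / V _ V: no change
surface: susbomvurkovedim

cell SUR=un, TOR=ib, CLASS=em, MOD=mi:
underlying: susbom-vur-ise-z-va
1. 0 -> i / C _ C #: no change
2. f -> v, p -> b, s -> z, t -> d / V _ V: fires at position(s) 11: susbomvurizezva
3. f -> v, k -> g, s -> z, t -> d / V _ V: no change
surface: susbomvurizezva


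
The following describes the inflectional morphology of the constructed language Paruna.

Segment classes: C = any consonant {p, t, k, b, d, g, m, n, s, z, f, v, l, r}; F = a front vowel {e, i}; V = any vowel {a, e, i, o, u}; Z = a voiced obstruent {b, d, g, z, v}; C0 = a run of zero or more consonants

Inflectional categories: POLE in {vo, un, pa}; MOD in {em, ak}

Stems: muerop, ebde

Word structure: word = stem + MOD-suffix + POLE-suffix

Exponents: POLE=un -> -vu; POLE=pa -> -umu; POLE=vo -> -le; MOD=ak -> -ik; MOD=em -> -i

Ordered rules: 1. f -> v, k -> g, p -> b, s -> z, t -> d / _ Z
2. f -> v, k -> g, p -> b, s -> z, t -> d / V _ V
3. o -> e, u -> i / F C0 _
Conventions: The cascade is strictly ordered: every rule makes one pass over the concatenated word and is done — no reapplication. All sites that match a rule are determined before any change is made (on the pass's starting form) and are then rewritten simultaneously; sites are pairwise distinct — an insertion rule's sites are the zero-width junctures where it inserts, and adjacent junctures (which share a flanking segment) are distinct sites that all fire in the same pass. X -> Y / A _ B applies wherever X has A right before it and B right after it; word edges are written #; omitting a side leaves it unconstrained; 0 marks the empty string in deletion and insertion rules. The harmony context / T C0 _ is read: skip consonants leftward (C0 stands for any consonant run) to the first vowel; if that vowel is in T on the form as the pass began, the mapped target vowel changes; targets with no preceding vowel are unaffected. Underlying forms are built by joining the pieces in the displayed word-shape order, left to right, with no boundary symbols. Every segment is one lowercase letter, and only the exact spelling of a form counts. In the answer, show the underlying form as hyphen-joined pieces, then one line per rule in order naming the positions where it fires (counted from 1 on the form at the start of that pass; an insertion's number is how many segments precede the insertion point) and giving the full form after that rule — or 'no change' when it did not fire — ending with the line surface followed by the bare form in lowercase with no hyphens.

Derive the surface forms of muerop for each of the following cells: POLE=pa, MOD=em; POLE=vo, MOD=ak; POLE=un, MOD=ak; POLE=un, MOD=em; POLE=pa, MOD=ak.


cell POLE=pa, MOD=em:
underlying: muerop-i-umu
1. f -> v, k -> g, p -> b, s -> z, t -> d / _ Z: no change
2. f -> v, k -> g, p -> b, s -> z, t -> d / V _ V: fires at position(s) 6: muerobiumu
3. o -> e, u -> i / F C0 _: fires at position(s) 5, 8: muerebiimu
surface: muerebiimu

cell POLE=vo, MOD=ak:
underlying: muerop-ik-le
1. f -> v, k -> g, p -> b, s -> z, t -> d / _ Z: no change
2. f -> v, k -> g, p -> b, s -> z, t -> d / V _ V: fires at position(s) 6: muerobikle
3. o -> e, u -> i / F C0 _: fires at position(s) 5: muerebikle
surface: muerebikle

cell POLE=un, MOD=ak:
underlying: muerop-ik-vu
1. f -> v, k -> g, p -> b, s -> z, t -> d / _ Z: fires at position(s) 8: mueropigvu
2. f -> v, k -> g, p -> b, s -> z, t -> d / V _ V: fires at position(s) 6: muerobigvu
3. o -> e, u -> i / F C0 _: fires at position(s) 5, 10: muerebigvi
surface: muerebigvi

cell POLE=un, MOD=em:
underlying: muerop-i-vu
1. f -> v, k -> g, p -> b, s -> z, t -> d / _ Z: no change
2. f -> v, k -> g, p -> b, s -> z, t -> d / V _ V: fires at position(s) 6: muerobivu
3. o -> e, u -> i / F C0 _: fires at position(s) 5, 9: muerebivi
surface: muerebivi

cell POLE=pa, MOD=ak:
underlying: muerop-ik-umu
1. f -> v, k -> g, p -> b, s -> z, t -> d / _ Z: no change
2. f -> v, k -> g, p -> b, s -> z, t -> d / V _ V: fires at position(s) 6, 8: muerobigumu
3. o -> e, u -> i / F C0 _: fires at position(s) 5, 9: muerebigimu
surface: muerebigimu
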